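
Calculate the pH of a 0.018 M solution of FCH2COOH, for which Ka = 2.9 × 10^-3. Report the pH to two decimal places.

FCH2COOH ⇌ FCH2COO- + H+
Ka = x²/(0.018 − x) = 2.9 × 10^-3
The 5% rule fails; solving x² + Ka·x − Ka·C₀ = 0 exactly:
x = [−0.0029 + √(0.0029² + 0.000209)]/2 = 5.92 × 10^-3 M
pH = −log(5.92 × 10^-3) = 2.23

pH = 2.23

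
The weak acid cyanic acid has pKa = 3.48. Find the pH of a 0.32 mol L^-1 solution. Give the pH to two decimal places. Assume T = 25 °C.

pH = 1.99

HOCN ⇌ OCN- + H+
Ka = 10^(−3.48) = 3.31 × 10^-4
Ka = [H+]²/(0.32 − [H+]) = 3.31 × 10^-4
Since Ka ≪ C₀, [H+] ≈ √(Ka·C₀) = 1.03 × 10^-2 M.
pH = −log(1.03 × 10^-2) = 1.99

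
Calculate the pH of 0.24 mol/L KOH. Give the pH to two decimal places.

KOH is a strong base; [OH-] = 0.24 M.
pOH = -log(0.24) = 0.62
pH = 14.00 - 0.62 = 13.38

pH = 13.38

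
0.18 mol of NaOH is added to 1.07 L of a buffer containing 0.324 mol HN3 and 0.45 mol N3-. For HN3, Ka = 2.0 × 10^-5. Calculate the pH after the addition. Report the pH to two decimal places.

After neutralization: n(HN3) = 0.144 mol, n(N3-) = 0.63 mol.
pKa = −log(2.0 × 10^-5) = 4.699
Henderson–Hasselbalch with mole ratio 0.63/0.144: pH = 4.699 + (+0.641)

pH = 5.34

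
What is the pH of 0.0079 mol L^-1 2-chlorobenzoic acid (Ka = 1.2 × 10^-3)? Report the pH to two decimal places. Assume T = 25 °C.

pH = 2.60

ClC6H4COOH ⇌ ClC6H4COO- + H+
Ka = [H+]²/(0.0079 − [H+]) = 1.2 × 10^-3
Here C₀/Ka ≈ 6.58, so the small-[H+] approximation fails. Use the quadratic:
[H+] = [−0.0012 + √(0.0012² + 3.79e-05)]/2 = 2.54 × 10^-3 M
pH = −log[H+] = −log(2.54 × 10^-3) = 2.60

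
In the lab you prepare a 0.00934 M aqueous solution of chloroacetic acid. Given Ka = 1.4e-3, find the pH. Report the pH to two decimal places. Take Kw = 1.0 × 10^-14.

ClCH2COOH ⇌ ClCH2COO- + H+
Let x = [H+] at equilibrium. Ka = x²/(0.00934 − x).
x is not negligible relative to C₀; solve x² + 0.0014·x − 1.31e-05 = 0.
x = (−Ka + √(Ka² + 4·Ka·C₀))/2 = 2.98 × 10^-3 M
pH = −log[H+] = −log(2.98 × 10^-3) = 2.53

pH = 2.53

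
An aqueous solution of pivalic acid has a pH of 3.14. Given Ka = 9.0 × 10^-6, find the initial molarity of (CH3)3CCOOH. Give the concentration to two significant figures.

C₀ = 5.9 × 10^-2 M

[H+] = 10^(-3.14) = 7.24 × 10^-4 M = x
Ka = x²/(C₀ − x) ⇒ C₀ = x + x²/Ka
C₀ = 7.24 × 10^-4 + (7.24 × 10^-4)²/(9.0 × 10^-6) = 5.90 × 10^-2 M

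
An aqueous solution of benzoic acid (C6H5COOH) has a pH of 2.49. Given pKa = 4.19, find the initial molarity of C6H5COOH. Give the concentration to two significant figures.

[H+] = 10^(-2.49) = 3.24 × 10^-3 M = x
Ka = 10^(−4.19) = 6.46 × 10^-5
Ka = x²/(C₀ − x) ⇒ C₀ = x + x²/Ka
C₀ = 3.24 × 10^-3 + (3.24 × 10^-3)²/(6.46 × 10^-5) = 1.66 × 10^-1 M

C₀ = 1.7 × 10^-1 M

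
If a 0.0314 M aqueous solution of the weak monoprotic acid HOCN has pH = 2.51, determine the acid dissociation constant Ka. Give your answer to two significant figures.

[H+] = 10^(-2.51) = 3.09 × 10^-3 M
At equilibrium [HA] = 0.0314 − 3.09 × 10^-3 = 2.83 × 10^-2 M
Ka = [H+][A-]/[HA] = (3.09 × 10^-3)² / 2.83 × 10^-2 = 3.4 × 10^-4

Ka = 3.4 × 10^-4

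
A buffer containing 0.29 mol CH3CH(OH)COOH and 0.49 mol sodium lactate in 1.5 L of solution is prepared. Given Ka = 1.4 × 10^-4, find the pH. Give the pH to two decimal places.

pH = 4.08

pKa = −log(1.4 × 10^-4) = 3.854
Henderson–Hasselbalch: pH = pKa + log([CH3CH(OH)COO-]/[CH3CH(OH)COOH]) = 3.854 + log(0.49/0.29)
pH = 3.854 + (+0.228) = 4.08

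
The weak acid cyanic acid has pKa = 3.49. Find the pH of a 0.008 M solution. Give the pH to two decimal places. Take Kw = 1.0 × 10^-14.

HOCN ⇌ OCN- + H+
Ka = 10^(−3.49) = 3.24 × 10^-4
Ka = x²/(0.008 − x) = 3.24 × 10^-4
x is not negligible relative to C₀; solve x² + 0.000324·x − 2.59e-06 = 0.
x = [−0.000324 + √(0.000324² + 1.04e-05)]/2 = 1.46 × 10^-3 M
pH = −log(1.46 × 10^-3) = 2.84

pH = 2.84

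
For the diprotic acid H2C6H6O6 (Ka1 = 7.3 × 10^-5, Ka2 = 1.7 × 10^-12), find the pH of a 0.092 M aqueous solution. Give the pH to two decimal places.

Ka1 ≫ Ka2, so treat the first dissociation as the only significant source of H+.
Ka1 = x²/(0.092 − x) = 7.3 × 10^-5
x ≈ √(7.3 × 10^-5 × 0.092) = 2.59 × 10^-3 M
pH = −log(2.59 × 10^-3) = 2.59

pH = 2.59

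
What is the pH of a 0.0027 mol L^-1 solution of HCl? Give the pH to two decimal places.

HCl is a strong acid and dissociates completely, so [H+] = 0.0027 M.
pH = -log(0.0027) = 2.57

pH = 2.57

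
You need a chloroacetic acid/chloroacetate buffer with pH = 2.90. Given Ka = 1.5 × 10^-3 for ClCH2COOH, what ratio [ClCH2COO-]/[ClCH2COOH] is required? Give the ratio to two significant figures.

pKa = -log(1.5 × 10^-3) = 2.824
pH = pKa + log(r) ⇒ log(r) = 2.90 − 2.824 = +0.076
r = [ClCH2COO-]/[ClCH2COOH] = 10^(+0.076) = 1.19

ratio = 1.2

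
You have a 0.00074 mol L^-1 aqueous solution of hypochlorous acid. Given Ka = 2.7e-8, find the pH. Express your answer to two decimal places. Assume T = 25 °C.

HOCl ⇌ OCl- + H+
Ka = [H+]²/(0.00074 − [H+]) = 2.7 × 10^-8
Assume [H+] ≪ 0.00074: [H+] ≈ √(2.7 × 10^-8 × 0.00074) = 4.47 × 10^-6 M
Check: 0.6% ionized — well under 5%, approximation valid.
pH = −log[H+] = −log(4.47 × 10^-6) = 5.35

pH = 5.35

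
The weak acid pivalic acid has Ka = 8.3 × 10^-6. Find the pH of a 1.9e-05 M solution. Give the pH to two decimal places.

(CH3)3CCOOH ⇌ (CH3)3CCOO- + H+
Ka = [H+]²/(1.9e-05 − [H+]) = 8.3 × 10^-6
The 5% rule fails; solving [H+]² + Ka·[H+] − Ka·C₀ = 0 exactly:
[H+] = (−Ka + √(Ka² + 4·Ka·C₀))/2 = 9.08 × 10^-6 M
pH = −log(9.08 × 10^-6) = 5.04

pH = 5.04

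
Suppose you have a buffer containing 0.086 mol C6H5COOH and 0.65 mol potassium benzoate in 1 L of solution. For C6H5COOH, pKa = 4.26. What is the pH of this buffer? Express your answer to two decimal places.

pH = 5.14

pH = pKa + log([A⁻]/[HA]) = 4.26 + log(0.65/0.086)
pH = 4.26 + (+0.878) = 5.14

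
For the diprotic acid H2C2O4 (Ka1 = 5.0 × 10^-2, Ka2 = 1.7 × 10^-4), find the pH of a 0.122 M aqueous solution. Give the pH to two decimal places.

Ka1 ≫ Ka2, so treat the first dissociation as the only significant source of H+.
Ka1 = x²/(0.122 − x) = 5.0 × 10^-2
Solving the quadratic: x = (−Ka1 + √(Ka1² + 4·Ka1·C₀))/2 = 5.70 × 10^-2 M
pH = −log(5.70 × 10^-2) = 1.24

pH = 1.24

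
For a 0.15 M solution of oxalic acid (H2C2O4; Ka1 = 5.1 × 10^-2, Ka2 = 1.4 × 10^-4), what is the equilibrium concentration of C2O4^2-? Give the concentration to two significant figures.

First ionization gives [H+] ≈ [HC2O4-] = 6.56 × 10^-2 M.
Second step: Ka2 = [H+][C2O4^2-]/[HC2O4-] ≈ [C2O4^2-] (since [H+] ≈ [HC2O4-]).
So [C2O4^2-] ≈ Ka2.

1.4 × 10^-4 M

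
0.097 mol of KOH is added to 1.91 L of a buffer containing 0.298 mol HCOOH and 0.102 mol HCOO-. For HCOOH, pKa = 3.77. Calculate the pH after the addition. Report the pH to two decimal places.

OH- converts HCOOH to HCOO-: HCOOH → 0.201 mol, HCOO- → 0.199 mol.
pH = pKa + log(n_HCOO-/n_HCOOH) = 3.77 + log(0.199/0.201) = 3.77 + (-0.004)

pH = 3.77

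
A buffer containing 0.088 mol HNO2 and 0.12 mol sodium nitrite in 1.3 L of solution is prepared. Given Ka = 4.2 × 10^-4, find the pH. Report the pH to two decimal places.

pH = 3.51

pKa = −log(4.2 × 10^-4) = 3.377
pH = pKa + log([A⁻]/[HA]) = 3.377 + log(0.12/0.088)
pH = 3.377 + (+0.135) = 3.51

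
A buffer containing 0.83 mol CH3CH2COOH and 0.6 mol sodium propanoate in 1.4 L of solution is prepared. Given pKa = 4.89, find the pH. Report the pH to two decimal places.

pH = 4.75

pH = pKa + log([A⁻]/[HA]) = 4.89 + log(0.6/0.83)
pH = 4.89 + (-0.141) = 4.75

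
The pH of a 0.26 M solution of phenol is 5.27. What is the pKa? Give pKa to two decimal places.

pKa = 9.95

[H+] = 10^(-5.27) = 5.37 × 10^-6 M
At equilibrium [HA] = 0.26 − 5.37 × 10^-6 = 2.60 × 10^-1 M
Ka = [H+][A-]/[HA] = (5.37 × 10^-6)² / 2.60 × 10^-1 = 1.11 × 10^-10
pKa = -log(1.11 × 10^-10) = 9.95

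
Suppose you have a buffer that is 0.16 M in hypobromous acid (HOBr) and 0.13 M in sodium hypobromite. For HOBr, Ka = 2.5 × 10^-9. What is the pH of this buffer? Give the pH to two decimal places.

pH = 8.51

pKa = −log(2.5 × 10^-9) = 8.602
pH = pKa + log([A⁻]/[HA]) = 8.602 + log(0.13/0.16)
pH = 8.602 + (-0.090) = 8.51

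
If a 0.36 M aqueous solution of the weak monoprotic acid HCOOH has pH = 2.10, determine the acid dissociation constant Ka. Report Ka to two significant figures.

[H+] = 10^(-2.10) = 7.94 × 10^-3 M
At equilibrium [HA] = 0.36 − 7.94 × 10^-3 = 3.52 × 10^-1 M
Ka = [H+][A-]/[HA] = (7.94 × 10^-3)² / 3.52 × 10^-1 = 1.8 × 10^-4

Ka = 1.8 × 10^-4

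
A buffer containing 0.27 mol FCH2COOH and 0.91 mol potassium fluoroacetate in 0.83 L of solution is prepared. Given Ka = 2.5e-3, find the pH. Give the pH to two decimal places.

pKa = −log(2.5 × 10^-3) = 2.602
pH = pKa + log([A⁻]/[HA]) = 2.602 + log(0.91/0.27)
pH = 2.602 + (+0.528) = 3.13

pH = 3.13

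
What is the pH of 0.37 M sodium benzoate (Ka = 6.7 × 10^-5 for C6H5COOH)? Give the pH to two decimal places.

C6H5COO- is the conjugate base of the weak acid C6H5COOH.
Kb = Kw/Ka = 1.0×10^-14 / 6.7 × 10^-5 = 1.49 × 10^-10
From the ICE table, Kb = x²/(0.37 − x) = 1.49 × 10^-10.
Neglecting x in the denominator: x = √(1.49 × 10^-10 × 0.37) = 7.42 × 10^-6 M
(x/C₀ = 0.002% < 5%, so the approximation holds.)
pOH = −log(7.42 × 10^-6) = 5.13; pH = 14.00 − 5.13 = 8.87

pH = 8.87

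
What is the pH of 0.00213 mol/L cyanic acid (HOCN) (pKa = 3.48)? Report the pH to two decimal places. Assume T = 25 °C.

pH = 3.16

HOCN ⇌ OCN- + H+
Ka = 10^(−3.48) = 3.31 × 10^-4
Let x = [H+] at equilibrium. Ka = x²/(0.00213 − x).
Here C₀/Ka ≈ 6.44, so the small-x approximation fails. Use the quadratic:
x = (−Ka + √(Ka² + 4·Ka·C₀))/2 = 6.90 × 10^-4 M
pH = −log[H+] = −log(6.90 × 10^-4) = 3.16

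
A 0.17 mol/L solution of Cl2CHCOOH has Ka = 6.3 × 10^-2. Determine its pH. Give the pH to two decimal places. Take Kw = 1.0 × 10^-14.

pH = 1.12

Cl2CHCOOH ⇌ Cl2CHCOO- + H+
From the ICE table, Ka = [H+]²/(0.17 − [H+]) = 6.3 × 10^-2.
The 5% rule fails; solving [H+]² + Ka·[H+] − Ka·C₀ = 0 exactly:
[H+] = [−0.063 + √(0.063² + 0.0428)]/2 = 7.67 × 10^-2 M
pH = −log(7.67 × 10^-2) = 1.12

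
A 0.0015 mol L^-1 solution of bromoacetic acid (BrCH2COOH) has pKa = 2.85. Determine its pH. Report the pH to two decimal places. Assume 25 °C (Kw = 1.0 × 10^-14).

BrCH2COOH ⇌ BrCH2COO- + H+
Ka = 10^(−2.85) = 1.41 × 10^-3
From the ICE table, Ka = [H+]²/(0.0015 − [H+]) = 1.41 × 10^-3.
Here C₀/Ka ≈ 1.06, so the small-[H+] approximation fails. Use the quadratic:
[H+] = [−0.00141 + √(0.00141² + 8.46e-06)]/2 = 9.11 × 10^-4 M
pH = −log[H+] = −log(9.11 × 10^-4) = 3.04

pH = 3.04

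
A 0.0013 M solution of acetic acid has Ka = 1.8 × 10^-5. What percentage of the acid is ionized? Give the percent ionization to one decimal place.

11.1%

CH3COOH ⇌ CH3COO- + H+; let x = [H+] at equilibrium.
Ka = x²/(C₀ − x); solving the quadratic gives x = 1.44 × 10^-4 M.
Fraction ionized = 1.44 × 10^-4 / 0.0013 = 0.1108 → 11.1%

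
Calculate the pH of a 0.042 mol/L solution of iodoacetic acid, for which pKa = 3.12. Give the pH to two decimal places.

pH = 2.28

ICH2COOH ⇌ ICH2COO- + H+
Ka = 10^(−3.12) = 7.59 × 10^-4
From the ICE table, Ka = x²/(0.042 − x) = 7.59 × 10^-4.
x is not negligible relative to C₀; solve x² + 0.000759·x − 3.19e-05 = 0.
x = (−Ka + √(Ka² + 4·Ka·C₀))/2 = 5.28 × 10^-3 M
pH = −log(5.28 × 10^-3) = 2.28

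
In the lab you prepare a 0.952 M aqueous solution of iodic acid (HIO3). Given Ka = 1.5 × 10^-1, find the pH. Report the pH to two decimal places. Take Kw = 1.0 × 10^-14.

HIO3 ⇌ IO3- + H+
Ka = [H+]²/(0.952 − [H+]) = 1.5 × 10^-1
[H+] is not negligible relative to C₀; solve [H+]² + 0.15·[H+] − 0.143 = 0.
[H+] = [−0.15 + √(0.15² + 0.571)]/2 = 3.10 × 10^-1 M
pH = −log[H+] = −log(3.10 × 10^-1) = 0.51

pH = 0.51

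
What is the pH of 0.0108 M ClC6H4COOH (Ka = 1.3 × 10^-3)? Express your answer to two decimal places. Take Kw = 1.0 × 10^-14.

pH = 2.50

ClC6H4COOH ⇌ ClC6H4COO- + H+
Let x = [H+] at equilibrium. Ka = x²/(0.0108 − x).
The 5% rule fails; solving x² + Ka·x − Ka·C₀ = 0 exactly:
x = [−0.0013 + √(0.0013² + 5.62e-05)]/2 = 3.15 × 10^-3 M
pH = −log[H+] = −log(3.15 × 10^-3) = 2.50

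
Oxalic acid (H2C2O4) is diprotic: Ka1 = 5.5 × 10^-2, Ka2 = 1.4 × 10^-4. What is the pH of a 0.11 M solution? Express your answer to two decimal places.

Since Ka1 ≫ Ka2, the first ionization dominates [H+].
Ka1 = x²/(0.11 − x) = 5.5 × 10^-2
Solving the quadratic: x = (−Ka1 + √(Ka1² + 4·Ka1·C₀))/2 = 5.50 × 10^-2 M
pH = −log(5.50 × 10^-2) = 1.26

pH = 1.26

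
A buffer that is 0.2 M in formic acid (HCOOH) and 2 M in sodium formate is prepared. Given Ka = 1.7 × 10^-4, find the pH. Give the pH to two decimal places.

pKa = −log(1.7 × 10^-4) = 3.770
pH = pKa + log([A⁻]/[HA]) = 3.770 + log(2/0.2)
pH = 3.770 + (+1.000) = 4.77

pH = 4.77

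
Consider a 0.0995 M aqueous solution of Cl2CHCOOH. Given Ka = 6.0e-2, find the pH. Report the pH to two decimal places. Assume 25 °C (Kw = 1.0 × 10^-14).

pH = 1.28

Cl2CHCOOH ⇌ Cl2CHCOO- + H+
From the ICE table, Ka = x²/(0.0995 − x) = 6.0 × 10^-2.
The 5% rule fails; solving x² + Ka·x − Ka·C₀ = 0 exactly:
x = (−Ka + √(Ka² + 4·Ka·C₀))/2 = 5.29 × 10^-2 M
pH = −log[H+] = −log(5.29 × 10^-2) = 1.28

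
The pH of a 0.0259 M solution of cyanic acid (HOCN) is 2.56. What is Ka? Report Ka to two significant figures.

Ka = 3.3 × 10^-4

[H+] = 10^(-2.56) = 2.75 × 10^-3 M
At equilibrium [HA] = 0.0259 − 2.75 × 10^-3 = 2.32 × 10^-2 M
Ka = [H+][A-]/[HA] = (2.75 × 10^-3)² / 2.32 × 10^-2 = 3.3 × 10^-4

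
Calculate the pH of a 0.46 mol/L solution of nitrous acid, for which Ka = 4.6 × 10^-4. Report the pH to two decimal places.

pH = 1.84

HNO2 ⇌ NO2- + H+
Ka = x²/(0.46 − x) = 4.6 × 10^-4
Neglecting x in the denominator: x = √(4.6 × 10^-4 × 0.46) = 1.45 × 10^-2 M
pH = −log[H+] = −log(1.45 × 10^-2) = 1.84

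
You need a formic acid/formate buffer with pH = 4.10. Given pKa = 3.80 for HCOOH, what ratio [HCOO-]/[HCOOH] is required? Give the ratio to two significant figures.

ratio = 2.0

pH = pKa + log(r) ⇒ log(r) = 4.10 − 3.80 = +0.30
r = [HCOO-]/[HCOOH] = 10^(+0.30) = 2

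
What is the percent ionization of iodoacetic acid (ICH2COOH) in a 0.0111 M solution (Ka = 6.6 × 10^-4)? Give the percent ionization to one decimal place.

ICH2COOH ⇌ ICH2COO- + H+; let x = [H+] at equilibrium.
Solve x² + 0.00066x − 7.33e-06 = 0 → x = 2.40 × 10^-3 M
Fraction ionized = 2.40 × 10^-3 / 0.0111 = 0.2162 → 21.6%

21.6%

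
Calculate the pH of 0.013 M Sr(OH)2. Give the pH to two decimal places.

Sr(OH)2 is a strong base (each formula unit releases 2 OH-); [OH-] = 0.026 M.
pOH = -log(0.026) = 1.59
pH = 14.00 - 1.59 = 12.41

pH = 12.41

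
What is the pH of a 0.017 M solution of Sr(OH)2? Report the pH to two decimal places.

pH = 12.53

Sr(OH)2 is a strong base (each formula unit releases 2 OH-); [OH-] = 0.034 M.
pOH = -log(0.034) = 1.47
pH = 14.00 - 1.47 = 12.53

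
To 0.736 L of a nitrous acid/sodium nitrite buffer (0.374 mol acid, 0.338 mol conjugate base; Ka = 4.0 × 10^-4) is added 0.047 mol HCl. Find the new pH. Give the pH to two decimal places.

pH = 3.24

Added H+ converts NO2- to HNO2: HNO2 → 0.421 mol, NO2- → 0.291 mol.
pKa = −log(4.0 × 10^-4) = 3.398
pH = pKa + log([A⁻]/[HA]) = 3.398 + log(0.291/0.421) = 3.398 -0.160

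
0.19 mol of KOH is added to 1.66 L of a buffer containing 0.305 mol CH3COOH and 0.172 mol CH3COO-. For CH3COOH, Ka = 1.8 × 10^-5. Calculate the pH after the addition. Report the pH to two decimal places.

pH = 5.24

OH- converts CH3COOH to CH3COO-: CH3COOH → 0.115 mol, CH3COO- → 0.362 mol.
pKa = −log(1.8 × 10^-5) = 4.745
Henderson–Hasselbalch with mole ratio 0.362/0.115: pH = 4.745 + (+0.498)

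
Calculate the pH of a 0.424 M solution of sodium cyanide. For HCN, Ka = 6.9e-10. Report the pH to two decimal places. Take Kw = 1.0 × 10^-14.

CN- is the conjugate base of the weak acid HCN.
Kb = Kw/Ka = 1.0×10^-14 / 6.9 × 10^-10 = 1.45 × 10^-5
Kb = [OH-]²/(0.424 − [OH-]) = 1.45 × 10^-5
Neglecting [OH-] in the denominator: [OH-] = √(1.45 × 10^-5 × 0.424) = 2.48 × 10^-3 M
([OH-]/C₀ = 0.58% < 5%, so the approximation holds.)
pOH = 2.61, so pH = 14.00 − pOH = 11.39

pH = 11.39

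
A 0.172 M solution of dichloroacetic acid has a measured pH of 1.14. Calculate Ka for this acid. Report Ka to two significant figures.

[H+] = 10^(-1.14) = 7.24 × 10^-2 M
At equilibrium [HA] = 0.172 − 7.24 × 10^-2 = 9.96 × 10^-2 M
Ka = [H+][A-]/[HA] = (7.24 × 10^-2)² / 9.96 × 10^-2 = 5.3 × 10^-2

Ka = 5.3 × 10^-2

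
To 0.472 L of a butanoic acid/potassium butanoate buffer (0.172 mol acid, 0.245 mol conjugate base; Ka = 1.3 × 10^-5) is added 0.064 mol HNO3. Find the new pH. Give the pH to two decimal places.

After neutralization: n(CH3(CH2)2COOH) = 0.236 mol, n(CH3(CH2)2COO-) = 0.181 mol.
pKa = −log(1.3 × 10^-5) = 4.886
pH = pKa + log([A⁻]/[HA]) = 4.886 + log(0.181/0.236) = 4.886 -0.115

pH = 4.77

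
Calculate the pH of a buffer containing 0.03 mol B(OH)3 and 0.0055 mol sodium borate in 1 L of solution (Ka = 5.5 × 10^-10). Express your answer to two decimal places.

pKa = −log(5.5 × 10^-10) = 9.260
pH = pKa + log([A⁻]/[HA]) = 9.260 + log(0.0055/0.03)
pH = 9.260 + (-0.737) = 8.52

pH = 8.52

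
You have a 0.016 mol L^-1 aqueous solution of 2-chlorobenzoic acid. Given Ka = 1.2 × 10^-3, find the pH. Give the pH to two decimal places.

ClC6H4COOH ⇌ ClC6H4COO- + H+
From the ICE table, Ka = [H+]²/(0.016 − [H+]) = 1.2 × 10^-3.
Here C₀/Ka ≈ 13.3, so the small-[H+] approximation fails. Use the quadratic:
[H+] = (−Ka + √(Ka² + 4·Ka·C₀))/2 = 3.82 × 10^-3 M
pH = −log[H+] = −log(3.82 × 10^-3) = 2.42

pH = 2.42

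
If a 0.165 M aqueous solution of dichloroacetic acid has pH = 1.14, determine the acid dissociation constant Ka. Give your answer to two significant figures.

Ka = 5.7 × 10^-2

[H+] = 10^(-1.14) = 7.24 × 10^-2 M
At equilibrium [HA] = 0.165 − 7.24 × 10^-2 = 9.26 × 10^-2 M
Ka = [H+][A-]/[HA] = (7.24 × 10^-2)² / 9.26 × 10^-2 = 5.7 × 10^-2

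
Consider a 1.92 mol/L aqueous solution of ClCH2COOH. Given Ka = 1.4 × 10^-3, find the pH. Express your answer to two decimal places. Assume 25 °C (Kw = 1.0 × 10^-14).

ClCH2COOH ⇌ ClCH2COO- + H+
Ka = [H+]²/(1.92 − [H+]) = 1.4 × 10^-3
Assume [H+] ≪ 1.92: [H+] ≈ √(1.4 × 10^-3 × 1.92) = 5.18 × 10^-2 M
pH = −log(5.18 × 10^-2) = 1.29

pH = 1.29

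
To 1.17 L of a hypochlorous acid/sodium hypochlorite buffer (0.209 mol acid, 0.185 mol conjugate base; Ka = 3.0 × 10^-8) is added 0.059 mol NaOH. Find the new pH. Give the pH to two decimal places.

OH- converts HOCl to OCl-: HOCl → 0.15 mol, OCl- → 0.244 mol.
pKa = −log(3.0 × 10^-8) = 7.523
pH = pKa + log(n_OCl-/n_HOCl) = 7.523 + log(0.244/0.15) = 7.523 + (+0.211)

pH = 7.73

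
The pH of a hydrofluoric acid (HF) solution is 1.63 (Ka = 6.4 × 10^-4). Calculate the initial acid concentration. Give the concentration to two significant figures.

[H+] = 10^(-1.63) = 2.34 × 10^-2 M = x
Ka = x²/(C₀ − x) ⇒ C₀ = x + x²/Ka
C₀ = 2.34 × 10^-2 + (2.34 × 10^-2)²/(6.4 × 10^-4) = 8.79 × 10^-1 M

C₀ = 8.8 × 10^-1 M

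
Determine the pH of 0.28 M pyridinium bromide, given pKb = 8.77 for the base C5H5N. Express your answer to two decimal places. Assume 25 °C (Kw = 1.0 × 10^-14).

pH = 2.89

C5H5NH+ is the conjugate acid of the weak base C5H5N.
Kb = 10^(−8.77) = 1.70 × 10^-9
Ka = Kw/Kb = 1.0×10^-14 / 1.70 × 10^-9 = 5.88 × 10^-6
Ka = [H+]²/(0.28 − [H+]) = 5.88 × 10^-6
Since Ka ≪ C₀, [H+] ≈ √(Ka·C₀) = 1.28 × 10^-3 M.
pH = −log[H+] = −log(1.28 × 10^-3) = 2.89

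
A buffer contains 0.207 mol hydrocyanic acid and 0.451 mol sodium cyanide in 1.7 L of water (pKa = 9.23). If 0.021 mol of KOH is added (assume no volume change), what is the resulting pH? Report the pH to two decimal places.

pH = 9.63

OH- converts HCN to CN-: HCN → 0.186 mol, CN- → 0.472 mol.
pH = pKa + log([A⁻]/[HA]) = 9.23 + log(0.472/0.186) = 9.23 +0.404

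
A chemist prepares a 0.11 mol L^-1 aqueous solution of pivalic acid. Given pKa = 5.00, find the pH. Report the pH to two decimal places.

(CH3)3CCOOH ⇌ (CH3)3CCOO- + H+
Ka = 10^(−5.00) = 1.00 × 10^-5
Let x = [H+] at equilibrium. Ka = x²/(0.11 − x).
Since Ka ≪ C₀, x ≈ √(Ka·C₀) = 1.05 × 10^-3 M.
Check: 0.95% ionized — well under 5%, approximation valid.
pH = −log(1.05 × 10^-3) = 2.98

pH = 2.98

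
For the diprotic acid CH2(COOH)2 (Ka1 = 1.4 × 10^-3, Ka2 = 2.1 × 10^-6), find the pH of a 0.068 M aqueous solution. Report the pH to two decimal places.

Since Ka1 ≫ Ka2, the first ionization dominates [H+].
Ka1 = x²/(0.068 − x) = 1.4 × 10^-3
Solving the quadratic: x = (−Ka1 + √(Ka1² + 4·Ka1·C₀))/2 = 9.08 × 10^-3 M
pH = −log(9.08 × 10^-3) = 2.04

pH = 2.04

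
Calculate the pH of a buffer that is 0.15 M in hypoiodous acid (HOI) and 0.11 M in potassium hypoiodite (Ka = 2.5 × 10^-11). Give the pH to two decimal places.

pH = 10.47

pKa = −log(2.5 × 10^-11) = 10.602
Henderson–Hasselbalch: pH = pKa + log([OI-]/[HOI]) = 10.602 + log(0.11/0.15)
pH = 10.602 + (-0.135) = 10.47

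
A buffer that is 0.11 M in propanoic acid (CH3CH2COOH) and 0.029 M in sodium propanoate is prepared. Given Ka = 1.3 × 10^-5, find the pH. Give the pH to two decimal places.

pH = 4.31

pKa = −log(1.3 × 10^-5) = 4.886
Henderson–Hasselbalch: pH = pKa + log([CH3CH2COO-]/[CH3CH2COOH]) = 4.886 + log(0.029/0.11)
pH = 4.886 + (-0.579) = 4.31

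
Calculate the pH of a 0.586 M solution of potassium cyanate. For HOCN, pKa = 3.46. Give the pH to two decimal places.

pH = 8.61

OCN- is the conjugate base of the weak acid HOCN.
Ka = 10^(−3.46) = 3.47 × 10^-4
Kb = Kw/Ka = 1.0×10^-14 / 3.47 × 10^-4 = 2.88 × 10^-11
From the ICE table, Kb = [OH-]²/(0.586 − [OH-]) = 2.88 × 10^-11.
Assume [OH-] ≪ 0.586: [OH-] ≈ √(2.88 × 10^-11 × 0.586) = 4.11 × 10^-6 M
([OH-]/C₀ = 0.0007% < 5%, so the approximation holds.)
pOH = 5.39, so pH = 14.00 − pOH = 8.61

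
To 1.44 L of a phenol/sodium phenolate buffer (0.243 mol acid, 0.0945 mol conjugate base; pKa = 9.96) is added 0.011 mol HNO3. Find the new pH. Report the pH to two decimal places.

After neutralization: n(C6H5OH) = 0.254 mol, n(C6H5O-) = 0.0835 mol.
pH = pKa + log(n_C6H5O-/n_C6H5OH) = 9.96 + log(0.0835/0.254) = 9.96 + (-0.483)

pH = 9.48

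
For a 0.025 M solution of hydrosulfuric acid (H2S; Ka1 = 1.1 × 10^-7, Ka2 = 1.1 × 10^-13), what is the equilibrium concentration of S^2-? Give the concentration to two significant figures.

First ionization gives [H+] ≈ [HS-] = 5.24 × 10^-5 M.
Second step: Ka2 = [H+][S^2-]/[HS-] ≈ [S^2-] (since [H+] ≈ [HS-]).
So [S^2-] ≈ Ka2.

1.1 × 10^-13 M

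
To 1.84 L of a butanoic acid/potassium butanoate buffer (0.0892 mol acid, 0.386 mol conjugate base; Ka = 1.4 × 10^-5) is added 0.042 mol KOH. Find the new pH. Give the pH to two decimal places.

pH = 5.81

After neutralization: n(CH3(CH2)2COOH) = 0.0472 mol, n(CH3(CH2)2COO-) = 0.428 mol.
pKa = −log(1.4 × 10^-5) = 4.854
pH = pKa + log(n_CH3(CH2)2COO-/n_CH3(CH2)2COOH) = 4.854 + log(0.428/0.0472) = 4.854 + (+0.958)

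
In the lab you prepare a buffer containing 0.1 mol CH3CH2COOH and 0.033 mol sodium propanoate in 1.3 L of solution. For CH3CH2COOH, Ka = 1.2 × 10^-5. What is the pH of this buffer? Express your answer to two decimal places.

pH = 4.44

pKa = −log(1.2 × 10^-5) = 4.921
pH = pKa + log([A⁻]/[HA]) = 4.921 + log(0.033/0.1)
pH = 4.921 + (-0.481) = 4.44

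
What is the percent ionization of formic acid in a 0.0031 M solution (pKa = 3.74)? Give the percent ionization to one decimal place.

21.5%

HCOOH ⇌ HCOO- + H+; let x = [H+] at equilibrium.
Ka = 10^(−3.74) = 1.82 × 10^-4
Solve x² + 0.000182x − 5.64e-07 = 0 → x = 6.66 × 10^-4 M
% ionization = x/C₀ × 100% = 6.66 × 10^-4/0.0031 × 100% = 21.5%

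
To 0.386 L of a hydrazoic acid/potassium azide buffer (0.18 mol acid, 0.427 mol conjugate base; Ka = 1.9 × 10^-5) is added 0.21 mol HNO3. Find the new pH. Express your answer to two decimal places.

pH = 4.47

After neutralization: n(HN3) = 0.39 mol, n(N3-) = 0.217 mol.
pKa = −log(1.9 × 10^-5) = 4.721
pH = pKa + log([A⁻]/[HA]) = 4.721 + log(0.217/0.39) = 4.721 -0.255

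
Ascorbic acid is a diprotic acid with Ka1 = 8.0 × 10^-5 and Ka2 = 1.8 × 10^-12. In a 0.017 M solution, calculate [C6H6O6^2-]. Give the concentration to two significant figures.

First ionization gives [H+] ≈ [HC6H6O6-] = 1.13 × 10^-3 M.
Second step: Ka2 = [H+][C6H6O6^2-]/[HC6H6O6-] ≈ [C6H6O6^2-] (since [H+] ≈ [HC6H6O6-]).
So [C6H6O6^2-] ≈ Ka2.

1.8 × 10^-12 M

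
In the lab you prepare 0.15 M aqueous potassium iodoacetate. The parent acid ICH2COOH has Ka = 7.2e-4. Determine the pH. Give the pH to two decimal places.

ICH2COO- is the conjugate base of the weak acid ICH2COOH.
Kb = Kw/Ka = 1.0×10^-14 / 7.2 × 10^-4 = 1.39 × 10^-11
From the ICE table, Kb = [OH-]²/(0.15 − [OH-]) = 1.39 × 10^-11.
Neglecting [OH-] in the denominator: [OH-] = √(1.39 × 10^-11 × 0.15) = 1.44 × 10^-6 M
([OH-]/C₀ = 0.00096% < 5%, so the approximation holds.)
pOH = 5.84, so pH = 14.00 − pOH = 8.16

pH = 8.16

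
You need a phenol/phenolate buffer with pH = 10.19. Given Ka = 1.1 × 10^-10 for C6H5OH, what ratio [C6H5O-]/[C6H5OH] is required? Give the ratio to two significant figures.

ratio = 1.7

pKa = -log(1.1 × 10^-10) = 9.959
pH = pKa + log(r) ⇒ log(r) = 10.19 − 9.959 = +0.231
r = [C6H5O-]/[C6H5OH] = 10^(+0.231) = 1.7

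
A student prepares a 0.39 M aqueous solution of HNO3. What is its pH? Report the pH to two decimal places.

pH = 0.41

HNO3 is a strong acid and dissociates completely, so [H+] = 0.39 M.
pH = -log(0.39) = 0.41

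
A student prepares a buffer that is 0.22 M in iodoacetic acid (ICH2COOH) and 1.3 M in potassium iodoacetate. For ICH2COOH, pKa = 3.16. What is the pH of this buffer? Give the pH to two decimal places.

pH = 3.93

Henderson–Hasselbalch: pH = pKa + log([ICH2COO-]/[ICH2COOH]) = 3.16 + log(1.3/0.22)
pH = 3.16 + (+0.772) = 3.93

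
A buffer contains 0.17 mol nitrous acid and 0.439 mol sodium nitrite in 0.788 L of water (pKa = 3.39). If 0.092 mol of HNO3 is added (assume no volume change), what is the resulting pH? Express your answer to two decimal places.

pH = 3.51

Added H+ converts NO2- to HNO2: HNO2 → 0.262 mol, NO2- → 0.347 mol.
pH = pKa + log([A⁻]/[HA]) = 3.39 + log(0.347/0.262) = 3.39 +0.122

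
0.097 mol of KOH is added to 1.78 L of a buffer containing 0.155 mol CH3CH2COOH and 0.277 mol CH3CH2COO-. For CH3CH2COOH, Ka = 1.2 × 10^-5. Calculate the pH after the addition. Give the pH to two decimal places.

OH- converts CH3CH2COOH to CH3CH2COO-: CH3CH2COOH → 0.058 mol, CH3CH2COO- → 0.374 mol.
pKa = −log(1.2 × 10^-5) = 4.921
pH = pKa + log(n_CH3CH2COO-/n_CH3CH2COOH) = 4.921 + log(0.374/0.058) = 4.921 + (+0.809)

pH = 5.73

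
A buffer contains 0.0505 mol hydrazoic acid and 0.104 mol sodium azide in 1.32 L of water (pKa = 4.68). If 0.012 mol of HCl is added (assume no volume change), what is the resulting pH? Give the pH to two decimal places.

pH = 4.85

Added H+ converts N3- to HN3: HN3 → 0.0625 mol, N3- → 0.092 mol.
pH = pKa + log([A⁻]/[HA]) = 4.68 + log(0.092/0.0625) = 4.68 +0.168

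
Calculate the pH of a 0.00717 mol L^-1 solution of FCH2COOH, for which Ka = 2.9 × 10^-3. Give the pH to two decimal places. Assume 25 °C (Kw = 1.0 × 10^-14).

FCH2COOH ⇌ FCH2COO- + H+
From the ICE table, Ka = [H+]²/(0.00717 − [H+]) = 2.9 × 10^-3.
The 5% rule fails; solving [H+]² + Ka·[H+] − Ka·C₀ = 0 exactly:
[H+] = (−Ka + √(Ka² + 4·Ka·C₀))/2 = 3.33 × 10^-3 M
pH = −log[H+] = −log(3.33 × 10^-3) = 2.48

pH = 2.48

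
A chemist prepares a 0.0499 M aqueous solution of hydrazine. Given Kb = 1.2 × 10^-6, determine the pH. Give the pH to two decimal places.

N2H4 + H2O ⇌ N2H5+ + OH-
Kb = x²/(0.0499 − x) = 1.2 × 10^-6
Assume x ≪ 0.0499: x ≈ √(1.2 × 10^-6 × 0.0499) = 2.45 × 10^-4 M
Check: 0.49% ionized — well under 5%, approximation valid.
pOH = 3.61, so pH = 14.00 − pOH = 10.39

pH = 10.39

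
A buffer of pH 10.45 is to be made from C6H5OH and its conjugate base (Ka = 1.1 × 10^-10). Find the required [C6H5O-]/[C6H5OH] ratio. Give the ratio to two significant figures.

ratio = 3.1

pKa = -log(1.1 × 10^-10) = 9.959
pH = pKa + log(r) ⇒ log(r) = 10.45 − 9.959 = +0.491
r = [C6H5O-]/[C6H5OH] = 10^(+0.491) = 3.1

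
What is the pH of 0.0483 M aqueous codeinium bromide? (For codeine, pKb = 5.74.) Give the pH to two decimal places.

C18H22NO3+ is the conjugate acid of the weak base C18H21NO3.
Kb = 10^(−5.74) = 1.82 × 10^-6
Ka = Kw/Kb = 1.0×10^-14 / 1.82 × 10^-6 = 5.49 × 10^-9
From the ICE table, Ka = [H+]²/(0.0483 − [H+]) = 5.49 × 10^-9.
Neglecting [H+] in the denominator: [H+] = √(5.49 × 10^-9 × 0.0483) = 1.63 × 10^-5 M
pH = −log[H+] = −log(1.63 × 10^-5) = 4.79

pH = 4.79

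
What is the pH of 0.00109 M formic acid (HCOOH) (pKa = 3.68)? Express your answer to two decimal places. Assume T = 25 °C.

HCOOH ⇌ HCOO- + H+
Ka = 10^(−3.68) = 2.09 × 10^-4
From the ICE table, Ka = x²/(0.00109 − x) = 2.09 × 10^-4.
x is not negligible relative to C₀; solve x² + 0.000209·x − 2.28e-07 = 0.
x = (−Ka + √(Ka² + 4·Ka·C₀))/2 = 3.84 × 10^-4 M
pH = −log[H+] = −log(3.84 × 10^-4) = 3.42

pH = 3.42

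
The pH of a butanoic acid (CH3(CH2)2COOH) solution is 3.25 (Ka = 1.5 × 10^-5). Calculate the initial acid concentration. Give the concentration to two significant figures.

[H+] = 10^(-3.25) = 5.62 × 10^-4 M = x
Ka = x²/(C₀ − x) ⇒ C₀ = x + x²/Ka
C₀ = 5.62 × 10^-4 + (5.62 × 10^-4)²/(1.5 × 10^-5) = 2.16 × 10^-2 M

C₀ = 2.2 × 10^-2 M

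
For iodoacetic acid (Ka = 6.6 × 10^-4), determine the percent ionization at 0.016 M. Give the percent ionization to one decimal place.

18.4%

ICH2COOH ⇌ ICH2COO- + H+; let x = [H+] at equilibrium.
Ka = x²/(C₀ − x); solving the quadratic gives x = 2.94 × 10^-3 M.
Fraction ionized = 2.94 × 10^-3 / 0.016 = 0.1837 → 18.4%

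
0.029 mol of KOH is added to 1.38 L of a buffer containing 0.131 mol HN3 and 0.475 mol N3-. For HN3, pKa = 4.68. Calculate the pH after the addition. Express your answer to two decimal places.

OH- converts HN3 to N3-: HN3 → 0.102 mol, N3- → 0.504 mol.
Henderson–Hasselbalch with mole ratio 0.504/0.102: pH = 4.68 + (+0.694)

pH = 5.37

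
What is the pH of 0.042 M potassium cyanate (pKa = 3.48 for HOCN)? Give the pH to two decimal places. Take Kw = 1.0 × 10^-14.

OCN- is the conjugate base of the weak acid HOCN.
Ka = 10^(−3.48) = 3.31 × 10^-4
Kb = Kw/Ka = 1.0×10^-14 / 3.31 × 10^-4 = 3.02 × 10^-11
Kb = x²/(0.042 − x) = 3.02 × 10^-11
Since Kb ≪ C₀, x ≈ √(Kb·C₀) = 1.13 × 10^-6 M.
(x/C₀ = 0.0027% < 5%, so the approximation holds.)
pOH = −log(1.13 × 10^-6) = 5.95; pH = 14.00 − 5.95 = 8.05

pH = 8.05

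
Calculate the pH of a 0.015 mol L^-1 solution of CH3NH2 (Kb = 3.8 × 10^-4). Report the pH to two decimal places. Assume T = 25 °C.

pH = 11.34

CH3NH2 + H2O ⇌ CH3NH3+ + OH-
From the ICE table, Kb = x²/(0.015 − x) = 3.8 × 10^-4.
Here C₀/Kb ≈ 39.5, so the small-x approximation fails. Use the quadratic:
x = (−Kb + √(Kb² + 4·Kb·C₀))/2 = 2.21 × 10^-3 M
pOH = 2.66, so pH = 14.00 − pOH = 11.34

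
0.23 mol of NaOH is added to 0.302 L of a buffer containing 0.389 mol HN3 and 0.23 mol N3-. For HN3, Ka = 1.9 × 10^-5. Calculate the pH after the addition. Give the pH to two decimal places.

pH = 5.18

OH- converts HN3 to N3-: HN3 → 0.159 mol, N3- → 0.46 mol.
pKa = −log(1.9 × 10^-5) = 4.721
pH = pKa + log(n_N3-/n_HN3) = 4.721 + log(0.46/0.159) = 4.721 + (+0.461)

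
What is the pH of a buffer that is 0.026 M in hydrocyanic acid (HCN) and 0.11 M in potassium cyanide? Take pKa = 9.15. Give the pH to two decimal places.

pH = 9.78

Using pH = pKa + log([base]/[acid]) with [base]/[acid] = 0.11/0.026:
pH = 9.15 + (+0.626) = 9.78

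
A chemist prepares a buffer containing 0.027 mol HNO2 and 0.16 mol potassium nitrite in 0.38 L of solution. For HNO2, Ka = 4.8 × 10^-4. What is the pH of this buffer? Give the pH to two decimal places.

pH = 4.09

pKa = −log(4.8 × 10^-4) = 3.319
Henderson–Hasselbalch: pH = pKa + log([NO2-]/[HNO2]) = 3.319 + log(0.16/0.027)
pH = 3.319 + (+0.773) = 4.09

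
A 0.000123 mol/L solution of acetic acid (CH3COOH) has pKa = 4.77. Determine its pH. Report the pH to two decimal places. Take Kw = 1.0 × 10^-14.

CH3COOH ⇌ CH3COO- + H+
Ka = 10^(−4.77) = 1.70 × 10^-5
From the ICE table, Ka = x²/(0.000123 − x) = 1.70 × 10^-5.
x is not negligible relative to C₀; solve x² + 1.7e-05·x − 2.09e-09 = 0.
x = [−1.7e-05 + √(1.7e-05² + 8.36e-09)]/2 = 3.80 × 10^-5 M
pH = −log(3.80 × 10^-5) = 4.42

pH = 4.42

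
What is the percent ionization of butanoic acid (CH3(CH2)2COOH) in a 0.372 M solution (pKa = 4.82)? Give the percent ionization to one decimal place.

CH3(CH2)2COOH ⇌ CH3(CH2)2COO- + H+; let x = [H+] at equilibrium.
Ka = 10^(−4.82) = 1.51 × 10^-5
x ≈ √(Ka·C₀) = √(1.51 × 10^-5 × 0.372) = 2.37 × 10^-3 M
Fraction ionized = 2.37 × 10^-3 / 0.372 = 0.0064 → 0.6%

0.6%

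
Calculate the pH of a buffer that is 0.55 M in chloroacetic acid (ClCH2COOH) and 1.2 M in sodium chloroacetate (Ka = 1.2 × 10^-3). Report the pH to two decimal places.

pKa = −log(1.2 × 10^-3) = 2.921
Using pH = pKa + log([base]/[acid]) with [base]/[acid] = 1.2/0.55:
pH = 2.921 + (+0.339) = 3.26

pH = 3.26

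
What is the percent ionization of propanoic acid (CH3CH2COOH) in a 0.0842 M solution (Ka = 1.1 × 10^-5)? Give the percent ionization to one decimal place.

1.1%

CH3CH2COOH ⇌ CH3CH2COO- + H+; let x = [H+] at equilibrium.
x ≈ √(Ka·C₀) = √(1.1 × 10^-5 × 0.0842) = 9.62 × 10^-4 M
Fraction ionized = 9.62 × 10^-4 / 0.0842 = 0.0114 → 1.1%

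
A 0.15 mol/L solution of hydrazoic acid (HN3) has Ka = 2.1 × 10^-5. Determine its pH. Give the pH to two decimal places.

pH = 2.75

HN3 ⇌ N3- + H+
Ka = [H+]²/(0.15 − [H+]) = 2.1 × 10^-5
Neglecting [H+] in the denominator: [H+] = √(2.1 × 10^-5 × 0.15) = 1.77 × 10^-3 M
([H+]/C₀ = 1.2% < 5%, so the approximation holds.)
pH = −log[H+] = −log(1.77 × 10^-3) = 2.75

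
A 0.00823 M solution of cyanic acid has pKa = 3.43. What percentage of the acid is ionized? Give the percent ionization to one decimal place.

19.1%

HOCN ⇌ OCN- + H+; let x = [H+] at equilibrium.
Ka = 10^(−3.43) = 3.72 × 10^-4
Ka = x²/(C₀ − x); solving the quadratic gives x = 1.57 × 10^-3 M.
% ionization = x/C₀ × 100% = 1.57 × 10^-3/0.00823 × 100% = 19.1%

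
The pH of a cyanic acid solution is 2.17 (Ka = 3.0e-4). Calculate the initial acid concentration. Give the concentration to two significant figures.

[H+] = 10^(-2.17) = 6.76 × 10^-3 M = x
Ka = x²/(C₀ − x) ⇒ C₀ = x + x²/Ka
C₀ = 6.76 × 10^-3 + (6.76 × 10^-3)²/(3.0 × 10^-4) = 1.59 × 10^-1 M

C₀ = 1.6 × 10^-1 M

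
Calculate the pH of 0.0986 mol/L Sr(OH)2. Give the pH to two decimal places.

Sr(OH)2 is a strong base (each formula unit releases 2 OH-); [OH-] = 0.197 M.
pOH = -log(0.197) = 0.71
pH = 14.00 - 0.71 = 13.29

pH = 13.29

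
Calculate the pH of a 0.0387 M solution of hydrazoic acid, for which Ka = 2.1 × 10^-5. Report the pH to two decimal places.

HN3 ⇌ N3- + H+
From the ICE table, Ka = x²/(0.0387 − x) = 2.1 × 10^-5.
Since Ka ≪ C₀, x ≈ √(Ka·C₀) = 9.01 × 10^-4 M.
pH = −log(9.01 × 10^-4) = 3.05

pH = 3.05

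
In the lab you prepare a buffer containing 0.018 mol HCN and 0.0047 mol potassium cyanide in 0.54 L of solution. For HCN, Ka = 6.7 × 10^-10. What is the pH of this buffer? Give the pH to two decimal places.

pKa = −log(6.7 × 10^-10) = 9.174
Henderson–Hasselbalch: pH = pKa + log([CN-]/[HCN]) = 9.174 + log(0.0047/0.018)
pH = 9.174 + (-0.583) = 8.59

pH = 8.59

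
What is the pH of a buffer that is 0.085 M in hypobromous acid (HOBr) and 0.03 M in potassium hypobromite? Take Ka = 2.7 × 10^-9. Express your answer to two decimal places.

pH = 8.12

pKa = −log(2.7 × 10^-9) = 8.569
Using pH = pKa + log([base]/[acid]) with [base]/[acid] = 0.03/0.085:
pH = 8.569 + (-0.452) = 8.12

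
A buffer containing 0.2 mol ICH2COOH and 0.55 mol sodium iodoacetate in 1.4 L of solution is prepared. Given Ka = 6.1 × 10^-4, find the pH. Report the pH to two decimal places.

pH = 3.65

pKa = −log(6.1 × 10^-4) = 3.215
pH = pKa + log([A⁻]/[HA]) = 3.215 + log(0.55/0.2)
pH = 3.215 + (+0.439) = 3.65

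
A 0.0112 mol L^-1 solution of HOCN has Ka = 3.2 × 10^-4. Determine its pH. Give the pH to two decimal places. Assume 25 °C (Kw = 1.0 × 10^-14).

pH = 2.76

HOCN ⇌ OCN- + H+
Ka = x²/(0.0112 − x) = 3.2 × 10^-4
The 5% rule fails; solving x² + Ka·x − Ka·C₀ = 0 exactly:
x = [−0.00032 + √(0.00032² + 1.43e-05)]/2 = 1.74 × 10^-3 M
pH = −log[H+] = −log(1.74 × 10^-3) = 2.76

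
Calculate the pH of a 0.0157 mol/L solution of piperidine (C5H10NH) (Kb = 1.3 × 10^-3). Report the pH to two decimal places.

C5H10NH + H2O ⇌ C5H10NH2+ + OH-
Let x = [OH-] at equilibrium. Kb = x²/(0.0157 − x).
Here C₀/Kb ≈ 12.1, so the small-x approximation fails. Use the quadratic:
x = [−0.0013 + √(0.0013² + 8.16e-05)]/2 = 3.91 × 10^-3 M
pOH = −log(3.91 × 10^-3) = 2.41; pH = 14.00 − 2.41 = 11.59

pH = 11.59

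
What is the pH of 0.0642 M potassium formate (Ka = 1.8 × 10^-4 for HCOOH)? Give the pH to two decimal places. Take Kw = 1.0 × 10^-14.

HCOO- is the conjugate base of the weak acid HCOOH.
Kb = Kw/Ka = 1.0×10^-14 / 1.8 × 10^-4 = 5.56 × 10^-11
Kb = [OH-]²/(0.0642 − [OH-]) = 5.56 × 10^-11
Assume [OH-] ≪ 0.0642: [OH-] ≈ √(5.56 × 10^-11 × 0.0642) = 1.89 × 10^-6 M
([OH-]/C₀ = 0.0029% < 5%, so the approximation holds.)
pOH = −log(1.89 × 10^-6) = 5.72; pH = 14.00 − 5.72 = 8.28

pH = 8.28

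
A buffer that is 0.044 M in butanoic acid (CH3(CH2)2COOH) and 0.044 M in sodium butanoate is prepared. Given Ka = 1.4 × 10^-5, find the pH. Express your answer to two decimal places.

pH = 4.85

pKa = −log(1.4 × 10^-5) = 4.854
Using pH = pKa + log([base]/[acid]) with [base]/[acid] = 0.044/0.044:
pH = 4.854 + (+0.000) = 4.85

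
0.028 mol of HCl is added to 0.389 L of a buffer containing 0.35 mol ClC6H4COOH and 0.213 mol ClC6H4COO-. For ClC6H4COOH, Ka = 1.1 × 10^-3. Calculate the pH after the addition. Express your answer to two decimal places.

pH = 2.65

Added H+ converts ClC6H4COO- to ClC6H4COOH: ClC6H4COOH → 0.378 mol, ClC6H4COO- → 0.185 mol.
pKa = −log(1.1 × 10^-3) = 2.959
pH = pKa + log([A⁻]/[HA]) = 2.959 + log(0.185/0.378) = 2.959 -0.310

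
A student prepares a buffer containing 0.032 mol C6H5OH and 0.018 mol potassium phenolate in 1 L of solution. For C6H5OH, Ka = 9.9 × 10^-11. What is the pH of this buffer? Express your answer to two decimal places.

pKa = −log(9.9 × 10^-11) = 10.004
pH = pKa + log([A⁻]/[HA]) = 10.004 + log(0.018/0.032)
pH = 10.004 + (-0.250) = 9.75

pH = 9.75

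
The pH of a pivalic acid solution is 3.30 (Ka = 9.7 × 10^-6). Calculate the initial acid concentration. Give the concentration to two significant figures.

[H+] = 10^(-3.30) = 5.01 × 10^-4 M = x
Ka = x²/(C₀ − x) ⇒ C₀ = x + x²/Ka
C₀ = 5.01 × 10^-4 + (5.01 × 10^-4)²/(9.7 × 10^-6) = 2.64 × 10^-2 M

C₀ = 2.6 × 10^-2 M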